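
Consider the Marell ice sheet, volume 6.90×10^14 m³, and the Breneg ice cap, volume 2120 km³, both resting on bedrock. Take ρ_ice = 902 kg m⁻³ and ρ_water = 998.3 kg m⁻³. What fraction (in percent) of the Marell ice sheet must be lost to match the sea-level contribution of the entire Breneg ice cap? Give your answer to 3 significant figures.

Equal sea-level rise means equal mass of meltwater, i.e. equal mass of ice lost.
Ice mass of Breneg: 1.912×10^15 kg; ice mass of Marell: 6.224×10^17 kg.
Fraction required = 1.912×10^15 / 6.224×10^17 = 3.07×10^-3 → 0.307 %.

≈ 0.307 %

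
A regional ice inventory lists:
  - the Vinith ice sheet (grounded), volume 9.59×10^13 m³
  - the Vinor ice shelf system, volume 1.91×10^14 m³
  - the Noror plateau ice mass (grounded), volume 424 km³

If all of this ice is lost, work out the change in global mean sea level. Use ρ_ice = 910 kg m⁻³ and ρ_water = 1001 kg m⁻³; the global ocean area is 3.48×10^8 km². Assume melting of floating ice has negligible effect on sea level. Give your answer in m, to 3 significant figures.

≈ 0.252 m

Vinith: 9.59×10^13 m³ × (910/1001) = 8.718×10^13 m³ of water.
The Vinor ice shelf system is floating and already displaces its own weight of water, so its melt adds essentially nothing to sea level.
Noror: 424 km³ × (910/1001) = 385.5 km³ of water.
Total added water ≈ 8.757×10^13 m³ over 3.48×10^14 m² → Δh = 0.252 m.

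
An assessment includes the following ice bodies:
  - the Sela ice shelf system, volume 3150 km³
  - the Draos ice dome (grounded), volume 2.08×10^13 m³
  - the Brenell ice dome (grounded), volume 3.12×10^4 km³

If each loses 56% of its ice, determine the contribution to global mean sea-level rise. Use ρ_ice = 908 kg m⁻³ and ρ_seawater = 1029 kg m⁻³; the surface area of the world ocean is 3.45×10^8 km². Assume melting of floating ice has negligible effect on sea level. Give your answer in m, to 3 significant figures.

The Sela ice shelf system is floating and already displaces its own weight of water, so its melt adds essentially nothing to sea level.
Draos: 0.56 × 2.08×10^13 m³ × (908/1029) = 1.028×10^13 m³ of water.
Brenell: 0.56 × 3.12×10^4 km³ × (908/1029) = 1.542×10^4 km³ of water.
Total added water ≈ 2.570×10^13 m³ over 3.45×10^14 m² → Δh = 0.0745 m.

≈ 0.0745 m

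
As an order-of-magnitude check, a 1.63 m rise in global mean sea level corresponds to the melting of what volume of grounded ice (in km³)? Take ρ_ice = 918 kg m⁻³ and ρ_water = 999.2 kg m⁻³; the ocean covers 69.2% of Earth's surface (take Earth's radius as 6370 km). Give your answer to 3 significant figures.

Required water volume = Δh × A = 1.63 m × 3.53×10^14 m² = 5.752×10^14 m³ = 5.752×10^5 km³.
Ice volume = water volume × ρ_w/ρ_ice = 5.752×10^5 × 999.2/918 = 6.26×10^5 km³.

≈ 6.26×10^5 km³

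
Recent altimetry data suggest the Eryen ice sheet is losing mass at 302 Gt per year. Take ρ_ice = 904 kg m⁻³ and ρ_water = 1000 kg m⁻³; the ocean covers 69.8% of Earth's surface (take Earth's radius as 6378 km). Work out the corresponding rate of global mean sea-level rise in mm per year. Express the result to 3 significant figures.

ρ_w = 1000 kg m⁻³. Annual water volume added = 302 Gt / ρ_w = 3.020×10^14 kg / 1000 kg m⁻³ = 3.020×10^11 m³.
Δh per year = 3.020×10^11 / 3.57×10^14 = 8.46×10^-4 m = 0.846 mm.

≈ 0.846 mm/yr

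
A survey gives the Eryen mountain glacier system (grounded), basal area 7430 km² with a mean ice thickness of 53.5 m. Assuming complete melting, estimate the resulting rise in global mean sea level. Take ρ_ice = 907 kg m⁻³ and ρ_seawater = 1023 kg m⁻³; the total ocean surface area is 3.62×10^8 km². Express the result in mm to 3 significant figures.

≈ 0.974 mm

Eryen: ice volume = 7430 km² × 53.5 m = 397.5 km³; 397.5 × (907/1023) = 352.4 km³ of water.
Spread over 3.62×10^14 m² of ocean, Δh = 3.524×10^11 / 3.62×10^14 = 9.74×10^-4 m = 0.974 mm.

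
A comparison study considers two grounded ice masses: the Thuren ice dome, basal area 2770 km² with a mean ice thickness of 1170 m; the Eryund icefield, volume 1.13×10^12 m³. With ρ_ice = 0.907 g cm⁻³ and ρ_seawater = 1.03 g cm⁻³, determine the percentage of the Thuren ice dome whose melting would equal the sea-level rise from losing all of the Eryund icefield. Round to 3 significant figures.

≈ 34.9 %

Equal sea-level rise means equal mass of meltwater, i.e. equal mass of ice lost.
Ice mass of Eryund: 1.025×10^15 kg; ice mass of Thuren: 2.939×10^15 kg.
Fraction required = 1.025×10^15 / 2.939×10^15 = 0.349 → 34.9 %.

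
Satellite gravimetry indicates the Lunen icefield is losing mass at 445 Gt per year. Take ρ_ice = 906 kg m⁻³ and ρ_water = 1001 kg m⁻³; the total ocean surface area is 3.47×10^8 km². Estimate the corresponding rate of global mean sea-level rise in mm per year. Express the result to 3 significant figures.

≈ 1.28 mm/yr

ρ_w = 1001 kg m⁻³. Annual water volume added = 445 Gt / ρ_w = 4.450×10^14 kg / 1001 kg m⁻³ = 4.446×10^11 m³.
Δh per year = 4.446×10^11 / 3.47×10^14 = 1.28×10^-3 m = 1.28 mm.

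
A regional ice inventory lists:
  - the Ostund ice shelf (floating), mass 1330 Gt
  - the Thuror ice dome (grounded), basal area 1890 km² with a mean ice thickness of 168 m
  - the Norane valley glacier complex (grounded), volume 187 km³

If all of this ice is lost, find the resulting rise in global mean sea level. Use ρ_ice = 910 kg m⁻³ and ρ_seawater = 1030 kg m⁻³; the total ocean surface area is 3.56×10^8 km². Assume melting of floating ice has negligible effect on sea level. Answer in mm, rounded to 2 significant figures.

≈ 1.3 mm

The Ostund ice shelf is floating and already displaces its own weight of water, so its melt adds essentially nothing to sea level.
Thuror: ice volume = 1890 km² × 168 m = 317.5 km³; 317.5 × (910/1030) = 280.5 km³ of water.
Norane: 187 km³ × (910/1030) = 165.2 km³ of water.
Total added water ≈ 4.457×10^11 m³ over 3.56×10^14 m² → Δh = 1.25×10^-3 m = 1.3 mm.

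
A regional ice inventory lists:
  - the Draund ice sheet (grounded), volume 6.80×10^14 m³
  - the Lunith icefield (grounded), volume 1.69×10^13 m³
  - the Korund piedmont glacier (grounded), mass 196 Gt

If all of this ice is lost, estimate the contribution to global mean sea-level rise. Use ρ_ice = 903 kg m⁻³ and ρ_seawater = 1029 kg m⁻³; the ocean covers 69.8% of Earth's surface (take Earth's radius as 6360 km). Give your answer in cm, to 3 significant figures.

Draund: 6.80×10^14 m³ × (903/1029) = 5.967×10^14 m³ of water.
Lunith: 1.69×10^13 m³ × (903/1029) = 1.483×10^13 m³ of water.
Korund: 196 Gt = 1.960×10^14 kg; dividing by ρ_w = 1029 kg m⁻³ gives 1.905×10^11 m³ of water.
Total added water ≈ 6.118×10^14 m³ over 3.55×10^14 m² → Δh = 1.72 m = 172 cm.

≈ 172 cm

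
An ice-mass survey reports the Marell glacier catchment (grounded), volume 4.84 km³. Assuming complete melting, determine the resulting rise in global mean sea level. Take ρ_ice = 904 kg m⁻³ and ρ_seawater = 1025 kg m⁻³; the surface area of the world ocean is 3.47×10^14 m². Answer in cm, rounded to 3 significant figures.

≈ 1.23×10^-3 cm

Marell: 4.84 km³ × (904/1025) = 4.269 km³ of water.
Spread over 3.47×10^14 m² of ocean, Δh = 4.269×10^9 / 3.47×10^14 = 1.23×10^-5 m = 1.23×10^-3 cm.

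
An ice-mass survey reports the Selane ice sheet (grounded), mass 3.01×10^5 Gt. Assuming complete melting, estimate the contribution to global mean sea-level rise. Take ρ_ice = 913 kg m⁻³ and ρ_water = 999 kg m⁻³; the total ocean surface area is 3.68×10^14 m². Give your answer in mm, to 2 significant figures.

≈ 820 mm

Selane: 3.01×10^5 Gt = 3.010×10^17 kg; dividing by ρ_w = 999 kg m⁻³ gives 3.013×10^14 m³ of water.
Spread over 3.68×10^14 m² of ocean, Δh = 3.013×10^14 / 3.68×10^14 = 0.819 m = 820 mm.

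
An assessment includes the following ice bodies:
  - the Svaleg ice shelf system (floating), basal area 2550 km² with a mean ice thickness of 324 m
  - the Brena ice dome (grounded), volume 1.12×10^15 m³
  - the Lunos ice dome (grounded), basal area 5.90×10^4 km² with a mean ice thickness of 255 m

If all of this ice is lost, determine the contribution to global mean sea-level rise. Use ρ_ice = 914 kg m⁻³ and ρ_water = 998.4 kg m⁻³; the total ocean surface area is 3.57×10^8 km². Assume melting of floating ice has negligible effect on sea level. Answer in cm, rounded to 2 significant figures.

The Svaleg ice shelf system is floating and already displaces its own weight of water, so its melt adds essentially nothing to sea level.
Brena: 1.12×10^15 m³ × (914/998.4) = 1.025×10^15 m³ of water.
Lunos: ice volume = 5.90×10^4 km² × 255 m = 1.504×10^4 km³; 1.504×10^4 × (914/998.4) = 1.377×10^4 km³ of water.
Total added water ≈ 1.039×10^15 m³ over 3.57×10^14 m² → Δh = 2.91 m = 290 cm.

≈ 290 cm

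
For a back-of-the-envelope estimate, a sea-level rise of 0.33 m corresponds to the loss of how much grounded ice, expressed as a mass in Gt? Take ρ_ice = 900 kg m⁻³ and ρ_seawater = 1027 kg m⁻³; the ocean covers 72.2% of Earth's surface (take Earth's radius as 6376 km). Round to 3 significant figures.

≈ 1.25×10^5 Gt

Required water volume = Δh × A = 0.33 m × 3.69×10^14 m² = 1.217×10^14 m³.
ρ_w = 1027 kg m⁻³, so the mass of water = 1.217×10^14 m³ × 1027 kg m⁻³ = 1.250×10^17 kg = 1.25×10^5 Gt (and the same mass of ice, by conservation).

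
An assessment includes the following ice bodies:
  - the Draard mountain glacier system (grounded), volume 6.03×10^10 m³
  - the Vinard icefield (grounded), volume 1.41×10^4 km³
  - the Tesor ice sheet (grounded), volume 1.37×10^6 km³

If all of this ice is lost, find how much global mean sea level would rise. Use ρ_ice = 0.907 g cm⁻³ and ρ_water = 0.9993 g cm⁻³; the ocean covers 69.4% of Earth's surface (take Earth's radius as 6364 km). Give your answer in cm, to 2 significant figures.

Draard: 6.03×10^10 m³ × (907/999.3) = 5.473×10^10 m³ of water.
Vinard: 1.41×10^4 km³ × (907/999.3) = 1.280×10^4 km³ of water.
Tesor: 1.37×10^6 km³ × (907/999.3) = 1.243×10^6 km³ of water.
Total added water ≈ 1.256×10^15 m³ over 3.53×10^14 m² → Δh = 3.56 m = 360 cm.

≈ 360 cm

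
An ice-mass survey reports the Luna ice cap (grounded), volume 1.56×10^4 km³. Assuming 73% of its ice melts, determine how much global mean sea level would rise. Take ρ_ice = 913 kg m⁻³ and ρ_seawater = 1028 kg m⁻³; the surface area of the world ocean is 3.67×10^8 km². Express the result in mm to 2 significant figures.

Luna: 0.73 × 1.56×10^4 km³ × (913/1028) = 1.011×10^4 km³ of water.
Spread over 3.67×10^14 m² of ocean, Δh = 1.011×10^13 / 3.67×10^14 = 0.0276 m = 28 mm.

≈ 28 mm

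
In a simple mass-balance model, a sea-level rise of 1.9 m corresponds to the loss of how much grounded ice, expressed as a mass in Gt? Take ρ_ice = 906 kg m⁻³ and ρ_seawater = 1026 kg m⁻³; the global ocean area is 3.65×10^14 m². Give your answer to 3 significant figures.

≈ 7.12×10^5 Gt

Required water volume = Δh × A = 1.9 m × 3.65×10^14 m² = 6.935×10^14 m³.
ρ_w = 1026 kg m⁻³, so the mass of water = 6.935×10^14 m³ × 1026 kg m⁻³ = 7.115×10^17 kg = 7.12×10^5 Gt (and the same mass of ice, by conservation).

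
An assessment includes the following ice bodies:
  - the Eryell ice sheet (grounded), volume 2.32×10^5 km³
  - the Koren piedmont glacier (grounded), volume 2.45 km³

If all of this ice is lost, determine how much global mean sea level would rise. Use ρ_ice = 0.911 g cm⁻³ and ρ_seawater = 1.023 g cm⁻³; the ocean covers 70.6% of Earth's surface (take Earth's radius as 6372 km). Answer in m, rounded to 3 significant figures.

Eryell: 2.32×10^5 km³ × (911/1023) = 2.066×10^5 km³ of water.
Koren: 2.45 km³ × (911/1023) = 2.182 km³ of water.
Total added water ≈ 2.066×10^14 m³ over 3.60×10^14 m² → Δh = 0.574 m.

≈ 0.574 m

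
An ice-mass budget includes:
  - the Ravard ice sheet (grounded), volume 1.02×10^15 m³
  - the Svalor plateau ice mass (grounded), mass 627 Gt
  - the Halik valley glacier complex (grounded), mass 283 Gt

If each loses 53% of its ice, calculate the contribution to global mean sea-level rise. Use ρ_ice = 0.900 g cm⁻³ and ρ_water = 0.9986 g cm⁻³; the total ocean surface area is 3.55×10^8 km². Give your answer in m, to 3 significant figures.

≈ 1.37 m

Ravard: 0.53 × 1.02×10^15 m³ × (900/998.6) = 4.872×10^14 m³ of water.
Svalor: 0.53 × 627 Gt = 3.323×10^14 kg; dividing by ρ_w = 0.9986 g cm⁻³ = 998.6 kg m⁻³ gives 3.328×10^11 m³ of water.
Halik: 0.53 × 283 Gt = 1.500×10^14 kg; dividing by ρ_w = 998.6 kg m⁻³ gives 1.502×10^11 m³ of water.
Total added water ≈ 4.877×10^14 m³ over 3.55×10^14 m² → Δh = 1.37 m.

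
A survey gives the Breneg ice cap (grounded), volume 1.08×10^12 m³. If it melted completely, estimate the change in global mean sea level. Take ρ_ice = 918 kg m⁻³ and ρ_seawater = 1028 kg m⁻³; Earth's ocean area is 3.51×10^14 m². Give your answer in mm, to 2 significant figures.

≈ 2.7 mm

Breneg: 1.08×10^12 m³ × (918/1028) = 9.644×10^11 m³ of water.
Spread over 3.51×10^14 m² of ocean, Δh = 9.644×10^11 / 3.51×10^14 = 2.75×10^-3 m = 2.7 mm.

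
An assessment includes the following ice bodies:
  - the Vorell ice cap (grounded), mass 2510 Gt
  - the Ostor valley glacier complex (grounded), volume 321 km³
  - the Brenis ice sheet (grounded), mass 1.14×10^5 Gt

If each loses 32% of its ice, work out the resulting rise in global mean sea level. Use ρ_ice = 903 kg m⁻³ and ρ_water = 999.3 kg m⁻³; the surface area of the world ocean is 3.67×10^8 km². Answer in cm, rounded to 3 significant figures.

≈ 10.2 cm

Vorell: 0.32 × 2510 Gt = 8.032×10^14 kg; dividing by ρ_w = 999.3 kg m⁻³ gives 8.038×10^11 m³ of water.
Ostor: 0.32 × 321 km³ × (903/999.3) = 92.82 km³ of water.
Brenis: 0.32 × 1.14×10^5 Gt = 3.648×10^16 kg; dividing by ρ_w = 999.3 kg m⁻³ gives 3.651×10^13 m³ of water.
Total added water ≈ 3.740×10^13 m³ over 3.67×10^14 m² → Δh = 0.102 m = 10.2 cm.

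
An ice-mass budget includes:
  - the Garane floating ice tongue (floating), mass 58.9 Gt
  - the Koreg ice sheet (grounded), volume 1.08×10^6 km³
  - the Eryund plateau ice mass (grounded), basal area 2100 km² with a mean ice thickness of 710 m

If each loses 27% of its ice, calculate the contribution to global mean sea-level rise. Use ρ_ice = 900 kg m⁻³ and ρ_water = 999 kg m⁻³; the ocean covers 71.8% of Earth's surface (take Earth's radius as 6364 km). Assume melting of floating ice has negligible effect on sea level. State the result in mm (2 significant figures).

The Garane floating ice tongue is floating and already displaces its own weight of water, so its melt adds essentially nothing to sea level.
Koreg: 0.27 × 1.08×10^6 km³ × (900/999) = 2.627×10^5 km³ of water.
Eryund: ice volume = 2100 km² × 710 m = 1491 km³; 0.27 × 1491 × (900/999) = 362.7 km³ of water.
Total added water ≈ 2.631×10^14 m³ over 3.65×10^14 m² → Δh = 0.720 m = 720 mm.

≈ 720 mm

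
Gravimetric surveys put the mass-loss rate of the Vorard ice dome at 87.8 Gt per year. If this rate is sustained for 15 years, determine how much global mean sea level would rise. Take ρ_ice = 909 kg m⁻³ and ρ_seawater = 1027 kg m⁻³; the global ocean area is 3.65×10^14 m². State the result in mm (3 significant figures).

≈ 3.51 mm

Total mass lost = 87.8 Gt/yr × 15 yr = 1317 Gt = 1.317×10^15 kg.
ρ_w = 1027 kg m⁻³, so water volume = 1.317×10^15 / 1027 = 1.282×10^12 m³.
Δh = 1.282×10^12 / 3.65×10^14 = 3.51×10^-3 m = 3.51 mm.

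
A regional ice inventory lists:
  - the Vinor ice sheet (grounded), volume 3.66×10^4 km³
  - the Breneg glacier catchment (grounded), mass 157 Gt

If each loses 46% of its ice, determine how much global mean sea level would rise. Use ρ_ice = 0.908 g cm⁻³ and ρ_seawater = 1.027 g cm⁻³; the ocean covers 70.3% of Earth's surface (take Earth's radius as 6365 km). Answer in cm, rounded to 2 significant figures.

≈ 4.2 cm

Vinor: 0.46 × 3.66×10^4 km³ × (908/1027) = 1.489×10^4 km³ of water.
Breneg: 0.46 × 157 Gt = 7.222×10^13 kg; dividing by ρ_w = 1.027 g cm⁻³ = 1027 kg m⁻³ gives 7.032×10^10 m³ of water.
Total added water ≈ 1.496×10^13 m³ over 3.58×10^14 m² → Δh = 0.0418 m = 4.2 cm.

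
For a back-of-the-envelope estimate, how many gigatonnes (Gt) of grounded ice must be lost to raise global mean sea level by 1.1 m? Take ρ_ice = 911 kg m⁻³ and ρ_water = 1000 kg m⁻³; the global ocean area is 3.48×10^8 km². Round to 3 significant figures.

Required water volume = Δh × A = 1.1 m × 3.48×10^14 m² = 3.828×10^14 m³.
ρ_w = 1000 kg m⁻³, so the mass of water = 3.828×10^14 m³ × 1000 kg m⁻³ = 3.828×10^17 kg = 3.83×10^5 Gt (and the same mass of ice, by conservation).

≈ 3.83×10^5 Gt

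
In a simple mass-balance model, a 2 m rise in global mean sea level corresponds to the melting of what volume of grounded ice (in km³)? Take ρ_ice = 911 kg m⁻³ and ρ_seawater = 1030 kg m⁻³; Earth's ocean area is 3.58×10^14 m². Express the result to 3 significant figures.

≈ 8.10×10^5 km³

Required water volume = Δh × A = 2 m × 3.58×10^14 m² = 7.160×10^14 m³ = 7.160×10^5 km³.
Ice volume = water volume × ρ_w/ρ_ice = 7.160×10^5 × 1030/911 = 8.10×10^5 km³.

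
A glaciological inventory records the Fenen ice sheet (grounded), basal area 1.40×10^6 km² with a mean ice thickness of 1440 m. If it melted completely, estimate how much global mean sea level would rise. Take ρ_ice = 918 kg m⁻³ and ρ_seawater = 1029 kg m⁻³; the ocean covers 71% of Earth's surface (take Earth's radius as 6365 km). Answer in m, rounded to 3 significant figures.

Fenen: ice volume = 1.40×10^6 km² × 1440 m = 2.016×10^6 km³; 2.016×10^6 × (918/1029) = 1.799×10^6 km³ of water.
Spread over 3.61×10^14 m² of ocean, Δh = 1.799×10^15 / 3.61×10^14 = 4.98 m.

≈ 4.98 m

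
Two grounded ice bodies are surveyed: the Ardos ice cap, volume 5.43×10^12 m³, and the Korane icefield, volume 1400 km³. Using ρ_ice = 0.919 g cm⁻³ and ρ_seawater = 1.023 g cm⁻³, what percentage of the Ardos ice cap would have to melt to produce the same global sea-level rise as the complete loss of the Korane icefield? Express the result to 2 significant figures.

Equal sea-level rise means equal mass of meltwater, i.e. equal mass of ice lost.
Ice mass of Korane: 1.287×10^15 kg; ice mass of Ardos: 4.990×10^15 kg.
Fraction required = 1.287×10^15 / 4.990×10^15 = 0.258 → 26 %.

≈ 26 %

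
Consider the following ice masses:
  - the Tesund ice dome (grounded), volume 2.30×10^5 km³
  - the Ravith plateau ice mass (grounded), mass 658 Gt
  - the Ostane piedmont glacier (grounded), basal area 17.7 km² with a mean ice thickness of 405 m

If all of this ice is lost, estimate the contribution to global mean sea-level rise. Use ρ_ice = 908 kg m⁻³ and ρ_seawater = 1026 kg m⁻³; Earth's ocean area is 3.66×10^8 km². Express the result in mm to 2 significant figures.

Tesund: 2.30×10^5 km³ × (908/1026) = 2.035×10^5 km³ of water.
Ravith: 658 Gt = 6.580×10^14 kg; dividing by ρ_w = 1026 kg m⁻³ gives 6.413×10^11 m³ of water.
Ostane: ice volume = 17.7 km² × 405 m = 7.168 km³; 7.168 × (908/1026) = 6.344 km³ of water.
Total added water ≈ 2.042×10^14 m³ over 3.66×10^14 m² → Δh = 0.558 m = 560 mm.

≈ 560 mm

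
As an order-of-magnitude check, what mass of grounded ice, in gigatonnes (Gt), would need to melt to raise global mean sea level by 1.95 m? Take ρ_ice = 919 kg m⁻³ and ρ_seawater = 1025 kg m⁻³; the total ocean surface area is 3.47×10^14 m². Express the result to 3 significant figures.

≈ 6.94×10^5 Gt

Required water volume = Δh × A = 1.95 m × 3.47×10^14 m² = 6.766×10^14 m³.
ρ_w = 1025 kg m⁻³, so the mass of water = 6.766×10^14 m³ × 1025 kg m⁻³ = 6.936×10^17 kg = 6.94×10^5 Gt (and the same mass of ice, by conservation).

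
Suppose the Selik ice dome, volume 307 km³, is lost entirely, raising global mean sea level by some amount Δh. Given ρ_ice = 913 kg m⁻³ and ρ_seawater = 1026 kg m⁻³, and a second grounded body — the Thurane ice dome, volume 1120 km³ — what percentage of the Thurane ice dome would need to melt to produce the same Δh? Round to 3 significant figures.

Equal sea-level rise means equal mass of meltwater, i.e. equal mass of ice lost.
Ice mass of Selik: 2.803×10^14 kg; ice mass of Thurane: 1.023×10^15 kg.
Fraction required = 2.803×10^14 / 1.023×10^15 = 0.274 → 27.4 %.

≈ 27.4 %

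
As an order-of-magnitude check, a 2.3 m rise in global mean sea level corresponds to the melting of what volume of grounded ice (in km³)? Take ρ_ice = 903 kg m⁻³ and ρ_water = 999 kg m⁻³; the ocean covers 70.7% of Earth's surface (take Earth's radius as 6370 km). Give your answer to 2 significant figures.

Required water volume = Δh × A = 2.3 m × 3.61×10^14 m² = 8.292×10^14 m³ = 8.292×10^5 km³.
Ice volume = water volume × ρ_w/ρ_ice = 8.292×10^5 × 999/903 = 9.2×10^5 km³.

≈ 9.2×10^5 km³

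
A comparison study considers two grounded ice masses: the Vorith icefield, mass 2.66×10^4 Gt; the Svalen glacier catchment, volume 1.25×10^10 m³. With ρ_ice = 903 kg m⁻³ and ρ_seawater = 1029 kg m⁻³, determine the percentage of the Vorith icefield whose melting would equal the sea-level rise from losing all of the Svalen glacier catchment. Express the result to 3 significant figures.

≈ 0.0424 %

Equal sea-level rise means equal mass of meltwater, i.e. equal mass of ice lost.
Ice mass of Svalen: 1.129×10^13 kg; ice mass of Vorith: 2.660×10^16 kg.
Fraction required = 1.129×10^13 / 2.660×10^16 = 4.24×10^-4 → 0.0424 %.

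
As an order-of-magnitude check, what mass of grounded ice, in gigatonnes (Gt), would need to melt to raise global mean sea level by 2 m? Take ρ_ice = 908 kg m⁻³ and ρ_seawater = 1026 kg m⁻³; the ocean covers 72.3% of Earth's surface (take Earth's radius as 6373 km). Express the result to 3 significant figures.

Required water volume = Δh × A = 2 m × 3.69×10^14 m² = 7.380×10^14 m³.
ρ_w = 1026 kg m⁻³, so the mass of water = 7.380×10^14 m³ × 1026 kg m⁻³ = 7.572×10^17 kg = 7.57×10^5 Gt (and the same mass of ice, by conservation).

≈ 7.57×10^5 Gt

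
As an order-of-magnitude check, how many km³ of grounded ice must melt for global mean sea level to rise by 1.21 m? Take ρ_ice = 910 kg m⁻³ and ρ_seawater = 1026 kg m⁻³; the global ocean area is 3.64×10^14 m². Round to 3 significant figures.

≈ 4.97×10^5 km³

Required water volume = Δh × A = 1.21 m × 3.64×10^14 m² = 4.404×10^14 m³ = 4.404×10^5 km³.
Ice volume = water volume × ρ_w/ρ_ice = 4.404×10^5 × 1026/910 = 4.97×10^5 km³.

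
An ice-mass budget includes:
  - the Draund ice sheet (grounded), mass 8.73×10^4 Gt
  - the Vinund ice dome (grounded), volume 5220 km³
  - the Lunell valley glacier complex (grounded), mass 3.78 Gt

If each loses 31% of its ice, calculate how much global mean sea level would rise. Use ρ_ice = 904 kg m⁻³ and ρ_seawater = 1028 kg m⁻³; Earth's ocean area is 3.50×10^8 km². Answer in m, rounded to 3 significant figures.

Draund: 0.31 × 8.73×10^4 Gt = 2.706×10^16 kg; dividing by ρ_w = 1028 kg m⁻³ gives 2.633×10^13 m³ of water.
Vinund: 0.31 × 5220 km³ × (904/1028) = 1423 km³ of water.
Lunell: 0.31 × 3.78 Gt = 1.172×10^12 kg; dividing by ρ_w = 1028 kg m⁻³ gives 1.140×10^9 m³ of water.
Total added water ≈ 2.775×10^13 m³ over 3.50×10^14 m² → Δh = 0.0793 m.

≈ 0.0793 m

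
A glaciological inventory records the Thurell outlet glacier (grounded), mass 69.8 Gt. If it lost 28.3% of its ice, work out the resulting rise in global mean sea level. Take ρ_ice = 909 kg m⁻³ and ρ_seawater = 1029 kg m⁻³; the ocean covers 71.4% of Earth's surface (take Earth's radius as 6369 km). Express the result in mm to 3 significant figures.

≈ 0.0527 mm

Thurell: 0.283 × 69.8 Gt = 1.975×10^13 kg; dividing by ρ_w = 1029 kg m⁻³ gives 1.920×10^10 m³ of water.
Spread over 3.64×10^14 m² of ocean, Δh = 1.920×10^10 / 3.64×10^14 = 5.27×10^-5 m = 0.0527 mm.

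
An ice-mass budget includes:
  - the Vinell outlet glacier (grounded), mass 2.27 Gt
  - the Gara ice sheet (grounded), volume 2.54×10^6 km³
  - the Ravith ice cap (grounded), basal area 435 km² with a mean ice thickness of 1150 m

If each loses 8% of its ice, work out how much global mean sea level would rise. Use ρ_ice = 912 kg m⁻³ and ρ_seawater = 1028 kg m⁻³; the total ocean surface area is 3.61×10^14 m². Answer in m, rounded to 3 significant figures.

Vinell: 0.08 × 2.27 Gt = 1.816×10^11 kg; dividing by ρ_w = 1028 kg m⁻³ gives 1.767×10^8 m³ of water.
Gara: 0.08 × 2.54×10^6 km³ × (912/1028) = 1.803×10^5 km³ of water.
Ravith: ice volume = 435 km² × 1150 m = 500.2 km³; 0.08 × 500.2 × (912/1028) = 35.50 km³ of water.
Total added water ≈ 1.803×10^14 m³ over 3.61×10^14 m² → Δh = 0.499 m.

≈ 0.499 m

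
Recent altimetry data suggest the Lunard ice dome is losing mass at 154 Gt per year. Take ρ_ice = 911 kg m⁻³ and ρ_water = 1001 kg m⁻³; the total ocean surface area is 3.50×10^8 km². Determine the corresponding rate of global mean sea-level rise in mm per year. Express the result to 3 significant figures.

≈ 0.440 mm/yr

ρ_w = 1001 kg m⁻³. Annual water volume added = 154 Gt / ρ_w = 1.540×10^14 kg / 1001 kg m⁻³ = 1.538×10^11 m³.
Δh per year = 1.538×10^11 / 3.50×10^14 = 4.40×10^-4 m = 0.440 mm.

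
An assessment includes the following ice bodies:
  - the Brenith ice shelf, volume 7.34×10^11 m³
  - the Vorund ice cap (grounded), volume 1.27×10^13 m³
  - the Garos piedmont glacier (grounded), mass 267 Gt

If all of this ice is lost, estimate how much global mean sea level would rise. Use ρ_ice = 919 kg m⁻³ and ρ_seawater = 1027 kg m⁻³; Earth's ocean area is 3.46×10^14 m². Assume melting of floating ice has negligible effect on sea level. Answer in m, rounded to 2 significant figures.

The Brenith ice shelf is floating and already displaces its own weight of water, so its melt adds essentially nothing to sea level.
Vorund: 1.27×10^13 m³ × (919/1027) = 1.136×10^13 m³ of water.
Garos: 267 Gt = 2.670×10^14 kg; dividing by ρ_w = 1027 kg m⁻³ gives 2.600×10^11 m³ of water.
Total added water ≈ 1.162×10^13 m³ over 3.46×10^14 m² → Δh = 0.0336 m.

≈ 0.034 m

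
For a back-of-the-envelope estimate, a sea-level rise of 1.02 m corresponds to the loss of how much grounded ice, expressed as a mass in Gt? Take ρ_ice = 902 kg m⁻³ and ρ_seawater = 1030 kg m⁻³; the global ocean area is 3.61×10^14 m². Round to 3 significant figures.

≈ 3.79×10^5 Gt

Required water volume = Δh × A = 1.02 m × 3.61×10^14 m² = 3.682×10^14 m³.
ρ_w = 1030 kg m⁻³, so the mass of water = 3.682×10^14 m³ × 1030 kg m⁻³ = 3.793×10^17 kg = 3.79×10^5 Gt (and the same mass of ice, by conservation).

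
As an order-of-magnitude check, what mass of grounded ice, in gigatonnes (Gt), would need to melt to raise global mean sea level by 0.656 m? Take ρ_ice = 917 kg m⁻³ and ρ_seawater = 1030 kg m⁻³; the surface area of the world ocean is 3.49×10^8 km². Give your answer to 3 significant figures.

Required water volume = Δh × A = 0.656 m × 3.49×10^14 m² = 2.289×10^14 m³.
ρ_w = 1030 kg m⁻³, so the mass of water = 2.289×10^14 m³ × 1030 kg m⁻³ = 2.358×10^17 kg = 2.36×10^5 Gt (and the same mass of ice, by conservation).

≈ 2.36×10^5 Gt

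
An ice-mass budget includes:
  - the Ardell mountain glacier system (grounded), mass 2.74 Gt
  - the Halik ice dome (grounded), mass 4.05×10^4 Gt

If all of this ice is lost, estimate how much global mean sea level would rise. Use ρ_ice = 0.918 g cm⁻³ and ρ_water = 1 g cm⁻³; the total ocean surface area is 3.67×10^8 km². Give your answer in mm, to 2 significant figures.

Ardell: 2.74 Gt = 2.740×10^12 kg; dividing by ρ_w = 1 g cm⁻³ = 1000 kg m⁻³ gives 2.740×10^9 m³ of water.
Halik: 4.05×10^4 Gt = 4.050×10^16 kg; dividing by ρ_w = 1000 kg m⁻³ gives 4.050×10^13 m³ of water.
Total added water ≈ 4.050×10^13 m³ over 3.67×10^14 m² → Δh = 0.110 m = 110 mm.

≈ 110 mm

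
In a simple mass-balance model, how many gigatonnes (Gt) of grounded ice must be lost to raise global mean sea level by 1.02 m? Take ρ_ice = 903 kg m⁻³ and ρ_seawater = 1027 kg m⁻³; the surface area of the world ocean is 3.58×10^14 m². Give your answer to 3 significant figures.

Required water volume = Δh × A = 1.02 m × 3.58×10^14 m² = 3.652×10^14 m³.
ρ_w = 1027 kg m⁻³, so the mass of water = 3.652×10^14 m³ × 1027 kg m⁻³ = 3.750×10^17 kg = 3.75×10^5 Gt (and the same mass of ice, by conservation).

≈ 3.75×10^5 Gt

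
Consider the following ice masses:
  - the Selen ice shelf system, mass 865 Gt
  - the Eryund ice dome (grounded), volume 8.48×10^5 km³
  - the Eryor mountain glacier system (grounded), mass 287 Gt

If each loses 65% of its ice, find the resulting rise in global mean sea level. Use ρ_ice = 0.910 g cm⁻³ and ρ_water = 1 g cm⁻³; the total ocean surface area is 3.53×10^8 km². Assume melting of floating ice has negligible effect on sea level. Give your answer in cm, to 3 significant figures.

≈ 142 cm

The Selen ice shelf system is floating and already displaces its own weight of water, so its melt adds essentially nothing to sea level.
Eryund: 0.65 × 8.48×10^5 km³ × (910/1000) = 5.016×10^5 km³ of water.
Eryor: 0.65 × 287 Gt = 1.866×10^14 kg; dividing by ρ_w = 1 g cm⁻³ = 1000 kg m⁻³ gives 1.866×10^11 m³ of water.
Total added water ≈ 5.018×10^14 m³ over 3.53×10^14 m² → Δh = 1.42 m = 142 cm.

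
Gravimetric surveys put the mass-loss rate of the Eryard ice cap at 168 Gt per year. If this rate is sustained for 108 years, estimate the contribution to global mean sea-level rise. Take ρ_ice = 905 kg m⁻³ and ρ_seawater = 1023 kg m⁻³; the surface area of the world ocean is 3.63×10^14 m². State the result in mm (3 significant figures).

≈ 48.9 mm

Total mass lost = 168 Gt/yr × 108 yr = 1.814×10^4 Gt = 1.814×10^16 kg.
ρ_w = 1023 kg m⁻³, so water volume = 1.814×10^16 / 1023 = 1.774×10^13 m³.
Δh = 1.774×10^13 / 3.63×10^14 = 0.0489 m = 48.9 mm.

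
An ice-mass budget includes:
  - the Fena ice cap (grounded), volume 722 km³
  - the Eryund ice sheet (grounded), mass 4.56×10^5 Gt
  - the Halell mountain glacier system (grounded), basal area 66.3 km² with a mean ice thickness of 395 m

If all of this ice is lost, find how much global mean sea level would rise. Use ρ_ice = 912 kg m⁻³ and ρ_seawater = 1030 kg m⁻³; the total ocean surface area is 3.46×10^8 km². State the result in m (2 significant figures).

Fena: 722 km³ × (912/1030) = 639.3 km³ of water.
Eryund: 4.56×10^5 Gt = 4.560×10^17 kg; dividing by ρ_w = 1030 kg m⁻³ gives 4.427×10^14 m³ of water.
Halell: ice volume = 66.3 km² × 395 m = 26.19 km³; 26.19 × (912/1030) = 23.19 km³ of water.
Total added water ≈ 4.434×10^14 m³ over 3.46×10^14 m² → Δh = 1.28 m.

≈ 1.3 m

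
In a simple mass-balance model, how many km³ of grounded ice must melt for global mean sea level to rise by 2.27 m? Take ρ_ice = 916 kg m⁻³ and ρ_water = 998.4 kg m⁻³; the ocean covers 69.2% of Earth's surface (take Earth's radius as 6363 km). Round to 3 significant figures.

≈ 8.71×10^5 km³

Required water volume = Δh × A = 2.27 m × 3.52×10^14 m² = 7.992×10^14 m³ = 7.992×10^5 km³.
Ice volume = water volume × ρ_w/ρ_ice = 7.992×10^5 × 998.4/916 = 8.71×10^5 km³.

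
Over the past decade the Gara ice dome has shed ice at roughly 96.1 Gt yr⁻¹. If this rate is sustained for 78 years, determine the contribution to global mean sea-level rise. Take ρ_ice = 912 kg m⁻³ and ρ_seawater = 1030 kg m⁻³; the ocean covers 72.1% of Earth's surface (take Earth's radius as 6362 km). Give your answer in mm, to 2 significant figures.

≈ 20 mm

Total mass lost = 96.1 Gt/yr × 78 yr = 7496 Gt = 7.496×10^15 kg.
ρ_w = 1030 kg m⁻³, so water volume = 7.496×10^15 / 1030 = 7.277×10^12 m³.
Δh = 7.277×10^12 / 3.67×10^14 = 0.0198 m = 20 mm.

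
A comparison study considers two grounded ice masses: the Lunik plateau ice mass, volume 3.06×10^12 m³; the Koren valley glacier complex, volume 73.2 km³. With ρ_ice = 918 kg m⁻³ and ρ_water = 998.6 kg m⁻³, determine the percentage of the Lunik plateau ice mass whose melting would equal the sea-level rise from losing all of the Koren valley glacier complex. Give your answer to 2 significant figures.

Equal sea-level rise means equal mass of meltwater, i.e. equal mass of ice lost.
Ice mass of Koren: 6.720×10^13 kg; ice mass of Lunik: 2.809×10^15 kg.
Fraction required = 6.720×10^13 / 2.809×10^15 = 0.0239 → 2.4 %.

≈ 2.4 %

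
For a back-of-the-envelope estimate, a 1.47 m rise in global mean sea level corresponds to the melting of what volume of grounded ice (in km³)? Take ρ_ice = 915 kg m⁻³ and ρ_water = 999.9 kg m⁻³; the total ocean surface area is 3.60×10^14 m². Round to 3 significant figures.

Required water volume = Δh × A = 1.47 m × 3.60×10^14 m² = 5.292×10^14 m³ = 5.292×10^5 km³.
Ice volume = water volume × ρ_w/ρ_ice = 5.292×10^5 × 999.9/915 = 5.78×10^5 km³.

≈ 5.78×10^5 km³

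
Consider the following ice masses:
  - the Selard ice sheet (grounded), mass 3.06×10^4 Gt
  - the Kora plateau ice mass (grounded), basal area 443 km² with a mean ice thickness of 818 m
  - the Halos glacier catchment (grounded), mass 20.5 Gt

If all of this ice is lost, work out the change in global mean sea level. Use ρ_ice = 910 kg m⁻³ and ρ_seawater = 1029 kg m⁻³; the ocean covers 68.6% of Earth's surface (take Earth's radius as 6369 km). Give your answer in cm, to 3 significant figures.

Selard: 3.06×10^4 Gt = 3.060×10^16 kg; dividing by ρ_w = 1029 kg m⁻³ gives 2.974×10^13 m³ of water.
Kora: ice volume = 443 km² × 818 m = 362.4 km³; 362.4 × (910/1029) = 320.5 km³ of water.
Halos: 20.5 Gt = 2.050×10^13 kg; dividing by ρ_w = 1029 kg m⁻³ gives 1.992×10^10 m³ of water.
Total added water ≈ 3.008×10^13 m³ over 3.50×10^14 m² → Δh = 0.0860 m = 8.60 cm.

≈ 8.60 cm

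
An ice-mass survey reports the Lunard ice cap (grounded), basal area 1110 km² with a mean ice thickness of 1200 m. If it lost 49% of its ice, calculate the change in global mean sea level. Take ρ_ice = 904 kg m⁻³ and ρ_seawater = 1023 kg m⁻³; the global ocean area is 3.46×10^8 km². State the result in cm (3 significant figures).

≈ 0.167 cm

Lunard: ice volume = 1110 km² × 1200 m = 1332 km³; 0.49 × 1332 × (904/1023) = 576.8 km³ of water.
Spread over 3.46×10^14 m² of ocean, Δh = 5.768×10^11 / 3.46×10^14 = 1.67×10^-3 m = 0.167 cm.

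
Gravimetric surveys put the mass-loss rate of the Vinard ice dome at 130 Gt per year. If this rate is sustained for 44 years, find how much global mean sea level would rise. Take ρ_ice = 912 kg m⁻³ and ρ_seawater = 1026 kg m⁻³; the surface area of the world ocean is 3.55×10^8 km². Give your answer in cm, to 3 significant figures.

≈ 1.57 cm

Total mass lost = 130 Gt/yr × 44 yr = 5720 Gt = 5.720×10^15 kg.
ρ_w = 1026 kg m⁻³, so water volume = 5.720×10^15 / 1026 = 5.575×10^12 m³.
Δh = 5.575×10^12 / 3.55×10^14 = 0.0157 m = 1.57 cm.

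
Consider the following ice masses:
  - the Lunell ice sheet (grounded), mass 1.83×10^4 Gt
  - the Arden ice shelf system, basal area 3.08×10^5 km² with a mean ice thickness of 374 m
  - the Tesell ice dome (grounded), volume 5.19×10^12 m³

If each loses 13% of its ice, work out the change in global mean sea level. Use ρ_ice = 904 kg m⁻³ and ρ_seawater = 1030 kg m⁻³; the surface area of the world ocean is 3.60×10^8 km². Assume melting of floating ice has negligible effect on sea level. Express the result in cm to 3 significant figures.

Lunell: 0.13 × 1.83×10^4 Gt = 2.379×10^15 kg; dividing by ρ_w = 1030 kg m⁻³ gives 2.310×10^12 m³ of water.
The Arden ice shelf system is floating and already displaces its own weight of water, so its melt adds essentially nothing to sea level.
Tesell: 0.13 × 5.19×10^12 m³ × (904/1030) = 5.922×10^11 m³ of water.
Total added water ≈ 2.902×10^12 m³ over 3.60×10^14 m² → Δh = 8.06×10^-3 m = 0.806 cm.

≈ 0.806 cm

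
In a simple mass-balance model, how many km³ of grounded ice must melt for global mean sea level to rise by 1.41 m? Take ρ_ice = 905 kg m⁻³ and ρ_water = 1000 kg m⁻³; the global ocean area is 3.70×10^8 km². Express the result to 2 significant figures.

Required water volume = Δh × A = 1.41 m × 3.70×10^14 m² = 5.217×10^14 m³ = 5.217×10^5 km³.
Ice volume = water volume × ρ_w/ρ_ice = 5.217×10^5 × 1000/905 = 5.8×10^5 km³.

≈ 5.8×10^5 km³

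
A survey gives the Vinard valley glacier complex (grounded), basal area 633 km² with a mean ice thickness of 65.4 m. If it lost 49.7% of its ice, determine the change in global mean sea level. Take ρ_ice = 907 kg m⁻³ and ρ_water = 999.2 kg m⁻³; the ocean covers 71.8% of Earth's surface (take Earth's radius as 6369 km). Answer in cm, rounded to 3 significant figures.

≈ 5.10×10^-3 cm

Vinard: ice volume = 633 km² × 65.4 m = 41.40 km³; 0.497 × 41.40 × (907/999.2) = 18.68 km³ of water.
Spread over 3.66×10^14 m² of ocean, Δh = 1.868×10^10 / 3.66×10^14 = 5.10×10^-5 m = 5.10×10^-3 cm.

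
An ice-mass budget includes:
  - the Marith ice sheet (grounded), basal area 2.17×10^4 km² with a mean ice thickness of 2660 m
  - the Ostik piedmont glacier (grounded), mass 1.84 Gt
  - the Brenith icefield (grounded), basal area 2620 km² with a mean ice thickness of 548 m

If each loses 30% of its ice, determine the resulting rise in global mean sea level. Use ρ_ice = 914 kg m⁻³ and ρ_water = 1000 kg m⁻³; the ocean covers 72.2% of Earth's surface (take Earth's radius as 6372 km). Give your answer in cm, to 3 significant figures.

Marith: ice volume = 2.17×10^4 km² × 2660 m = 5.772×10^4 km³; 0.3 × 5.772×10^4 × (914/1000) = 1.583×10^4 km³ of water.
Ostik: 0.3 × 1.84 Gt = 5.520×10^11 kg; dividing by ρ_w = 1000 kg m⁻³ gives 5.520×10^8 m³ of water.
Brenith: ice volume = 2620 km² × 548 m = 1436 km³; 0.3 × 1436 × (914/1000) = 393.7 km³ of water.
Total added water ≈ 1.622×10^13 m³ over 3.68×10^14 m² → Δh = 0.0440 m = 4.40 cm.

≈ 4.40 cm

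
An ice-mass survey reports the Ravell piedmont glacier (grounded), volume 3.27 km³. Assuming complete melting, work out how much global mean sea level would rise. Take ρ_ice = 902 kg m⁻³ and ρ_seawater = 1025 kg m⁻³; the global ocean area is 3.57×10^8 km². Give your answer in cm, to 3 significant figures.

Ravell: 3.27 km³ × (902/1025) = 2.878 km³ of water.
Spread over 3.57×10^14 m² of ocean, Δh = 2.878×10^9 / 3.57×10^14 = 8.06×10^-6 m = 8.06×10^-4 cm.

≈ 8.06×10^-4 cm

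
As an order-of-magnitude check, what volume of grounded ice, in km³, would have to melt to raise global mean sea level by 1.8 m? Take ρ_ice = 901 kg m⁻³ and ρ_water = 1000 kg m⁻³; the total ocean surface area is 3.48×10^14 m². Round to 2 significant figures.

≈ 7.0×10^5 km³

Required water volume = Δh × A = 1.8 m × 3.48×10^14 m² = 6.264×10^14 m³ = 6.264×10^5 km³.
Ice volume = water volume × ρ_w/ρ_ice = 6.264×10^5 × 1000/901 = 7.0×10^5 km³.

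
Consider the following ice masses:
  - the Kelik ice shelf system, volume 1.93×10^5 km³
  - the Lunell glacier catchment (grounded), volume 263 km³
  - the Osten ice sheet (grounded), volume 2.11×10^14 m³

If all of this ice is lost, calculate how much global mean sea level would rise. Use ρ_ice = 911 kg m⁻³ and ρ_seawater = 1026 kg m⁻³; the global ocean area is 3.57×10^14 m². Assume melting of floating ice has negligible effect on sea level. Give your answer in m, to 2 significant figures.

The Kelik ice shelf system is floating and already displaces its own weight of water, so its melt adds essentially nothing to sea level.
Lunell: 263 km³ × (911/1026) = 233.5 km³ of water.
Osten: 2.11×10^14 m³ × (911/1026) = 1.873×10^14 m³ of water.
Total added water ≈ 1.876×10^14 m³ over 3.57×10^14 m² → Δh = 0.525 m.

≈ 0.53 m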